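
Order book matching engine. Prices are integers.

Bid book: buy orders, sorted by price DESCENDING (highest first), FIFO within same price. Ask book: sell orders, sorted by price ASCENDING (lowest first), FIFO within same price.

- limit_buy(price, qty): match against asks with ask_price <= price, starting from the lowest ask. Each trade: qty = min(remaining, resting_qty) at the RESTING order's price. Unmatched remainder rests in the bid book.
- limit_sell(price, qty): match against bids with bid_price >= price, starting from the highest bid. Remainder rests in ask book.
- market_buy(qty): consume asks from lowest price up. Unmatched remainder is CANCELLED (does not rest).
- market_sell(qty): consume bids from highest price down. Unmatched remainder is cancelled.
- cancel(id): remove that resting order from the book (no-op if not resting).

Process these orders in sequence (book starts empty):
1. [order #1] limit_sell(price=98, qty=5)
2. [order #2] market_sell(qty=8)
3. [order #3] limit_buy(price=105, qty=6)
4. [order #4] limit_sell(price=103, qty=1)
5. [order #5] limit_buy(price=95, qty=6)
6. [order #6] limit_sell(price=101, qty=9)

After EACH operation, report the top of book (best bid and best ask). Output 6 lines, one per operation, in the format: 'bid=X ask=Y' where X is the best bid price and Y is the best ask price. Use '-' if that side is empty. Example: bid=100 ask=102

Answer: bid=- ask=98
bid=- ask=98
bid=105 ask=-
bid=- ask=-
bid=95 ask=-
bid=95 ask=101

Derivation:
After op 1 [order #1] limit_sell(price=98, qty=5): fills=none; bids=[-] asks=[#1:5@98]
After op 2 [order #2] market_sell(qty=8): fills=none; bids=[-] asks=[#1:5@98]
After op 3 [order #3] limit_buy(price=105, qty=6): fills=#3x#1:5@98; bids=[#3:1@105] asks=[-]
After op 4 [order #4] limit_sell(price=103, qty=1): fills=#3x#4:1@105; bids=[-] asks=[-]
After op 5 [order #5] limit_buy(price=95, qty=6): fills=none; bids=[#5:6@95] asks=[-]
After op 6 [order #6] limit_sell(price=101, qty=9): fills=none; bids=[#5:6@95] asks=[#6:9@101]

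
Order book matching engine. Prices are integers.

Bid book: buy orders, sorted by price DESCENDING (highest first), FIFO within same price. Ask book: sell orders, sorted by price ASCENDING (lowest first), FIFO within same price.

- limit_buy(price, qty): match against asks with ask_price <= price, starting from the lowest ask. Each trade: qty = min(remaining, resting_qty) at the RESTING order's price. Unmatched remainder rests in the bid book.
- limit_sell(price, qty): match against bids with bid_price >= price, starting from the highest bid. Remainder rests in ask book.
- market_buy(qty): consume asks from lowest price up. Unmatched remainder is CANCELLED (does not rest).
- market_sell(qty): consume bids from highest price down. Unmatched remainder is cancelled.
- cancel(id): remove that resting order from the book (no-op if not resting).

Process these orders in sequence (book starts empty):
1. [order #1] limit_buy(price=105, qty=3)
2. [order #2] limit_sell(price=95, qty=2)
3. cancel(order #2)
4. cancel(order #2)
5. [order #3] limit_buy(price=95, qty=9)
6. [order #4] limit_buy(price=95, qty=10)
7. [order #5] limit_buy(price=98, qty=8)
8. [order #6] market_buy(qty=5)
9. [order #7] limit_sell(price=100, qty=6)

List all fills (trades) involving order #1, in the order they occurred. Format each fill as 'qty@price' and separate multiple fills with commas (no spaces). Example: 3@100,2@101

Answer: 2@105,1@105

Derivation:
After op 1 [order #1] limit_buy(price=105, qty=3): fills=none; bids=[#1:3@105] asks=[-]
After op 2 [order #2] limit_sell(price=95, qty=2): fills=#1x#2:2@105; bids=[#1:1@105] asks=[-]
After op 3 cancel(order #2): fills=none; bids=[#1:1@105] asks=[-]
After op 4 cancel(order #2): fills=none; bids=[#1:1@105] asks=[-]
After op 5 [order #3] limit_buy(price=95, qty=9): fills=none; bids=[#1:1@105 #3:9@95] asks=[-]
After op 6 [order #4] limit_buy(price=95, qty=10): fills=none; bids=[#1:1@105 #3:9@95 #4:10@95] asks=[-]
After op 7 [order #5] limit_buy(price=98, qty=8): fills=none; bids=[#1:1@105 #5:8@98 #3:9@95 #4:10@95] asks=[-]
After op 8 [order #6] market_buy(qty=5): fills=none; bids=[#1:1@105 #5:8@98 #3:9@95 #4:10@95] asks=[-]
After op 9 [order #7] limit_sell(price=100, qty=6): fills=#1x#7:1@105; bids=[#5:8@98 #3:9@95 #4:10@95] asks=[#7:5@100]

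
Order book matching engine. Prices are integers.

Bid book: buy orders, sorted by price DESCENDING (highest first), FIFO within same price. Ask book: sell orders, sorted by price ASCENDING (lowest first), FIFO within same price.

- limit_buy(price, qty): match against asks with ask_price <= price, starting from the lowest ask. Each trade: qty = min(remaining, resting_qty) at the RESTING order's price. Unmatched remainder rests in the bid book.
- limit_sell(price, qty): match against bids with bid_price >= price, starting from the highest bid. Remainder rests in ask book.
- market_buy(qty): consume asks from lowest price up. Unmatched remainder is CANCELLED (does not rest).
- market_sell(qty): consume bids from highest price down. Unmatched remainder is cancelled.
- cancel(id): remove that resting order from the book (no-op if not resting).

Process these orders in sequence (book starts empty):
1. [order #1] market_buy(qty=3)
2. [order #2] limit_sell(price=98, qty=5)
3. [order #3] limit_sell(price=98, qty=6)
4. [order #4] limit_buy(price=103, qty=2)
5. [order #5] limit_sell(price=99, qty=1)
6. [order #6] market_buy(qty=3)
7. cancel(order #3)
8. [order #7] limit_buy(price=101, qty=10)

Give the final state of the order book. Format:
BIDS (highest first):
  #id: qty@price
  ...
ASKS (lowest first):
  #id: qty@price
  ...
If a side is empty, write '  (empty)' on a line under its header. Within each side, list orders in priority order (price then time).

After op 1 [order #1] market_buy(qty=3): fills=none; bids=[-] asks=[-]
After op 2 [order #2] limit_sell(price=98, qty=5): fills=none; bids=[-] asks=[#2:5@98]
After op 3 [order #3] limit_sell(price=98, qty=6): fills=none; bids=[-] asks=[#2:5@98 #3:6@98]
After op 4 [order #4] limit_buy(price=103, qty=2): fills=#4x#2:2@98; bids=[-] asks=[#2:3@98 #3:6@98]
After op 5 [order #5] limit_sell(price=99, qty=1): fills=none; bids=[-] asks=[#2:3@98 #3:6@98 #5:1@99]
After op 6 [order #6] market_buy(qty=3): fills=#6x#2:3@98; bids=[-] asks=[#3:6@98 #5:1@99]
After op 7 cancel(order #3): fills=none; bids=[-] asks=[#5:1@99]
After op 8 [order #7] limit_buy(price=101, qty=10): fills=#7x#5:1@99; bids=[#7:9@101] asks=[-]

Answer: BIDS (highest first):
  #7: 9@101
ASKS (lowest first):
  (empty)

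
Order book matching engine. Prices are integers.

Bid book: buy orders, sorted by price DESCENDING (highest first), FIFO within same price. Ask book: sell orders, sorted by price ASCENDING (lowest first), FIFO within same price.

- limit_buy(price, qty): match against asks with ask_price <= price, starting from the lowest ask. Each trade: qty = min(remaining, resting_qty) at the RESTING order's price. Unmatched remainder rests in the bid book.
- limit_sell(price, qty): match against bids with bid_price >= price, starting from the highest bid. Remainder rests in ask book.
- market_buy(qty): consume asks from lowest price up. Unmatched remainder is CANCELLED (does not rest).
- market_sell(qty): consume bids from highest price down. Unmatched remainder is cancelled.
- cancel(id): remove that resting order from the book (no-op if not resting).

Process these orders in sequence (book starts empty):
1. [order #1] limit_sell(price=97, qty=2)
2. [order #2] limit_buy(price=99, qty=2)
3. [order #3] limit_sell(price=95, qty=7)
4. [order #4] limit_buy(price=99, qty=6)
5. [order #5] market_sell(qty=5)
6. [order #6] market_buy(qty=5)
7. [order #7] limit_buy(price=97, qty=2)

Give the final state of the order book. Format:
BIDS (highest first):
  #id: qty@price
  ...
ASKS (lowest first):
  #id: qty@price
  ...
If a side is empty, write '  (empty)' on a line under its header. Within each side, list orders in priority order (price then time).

Answer: BIDS (highest first):
  #7: 2@97
ASKS (lowest first):
  (empty)

Derivation:
After op 1 [order #1] limit_sell(price=97, qty=2): fills=none; bids=[-] asks=[#1:2@97]
After op 2 [order #2] limit_buy(price=99, qty=2): fills=#2x#1:2@97; bids=[-] asks=[-]
After op 3 [order #3] limit_sell(price=95, qty=7): fills=none; bids=[-] asks=[#3:7@95]
After op 4 [order #4] limit_buy(price=99, qty=6): fills=#4x#3:6@95; bids=[-] asks=[#3:1@95]
After op 5 [order #5] market_sell(qty=5): fills=none; bids=[-] asks=[#3:1@95]
After op 6 [order #6] market_buy(qty=5): fills=#6x#3:1@95; bids=[-] asks=[-]
After op 7 [order #7] limit_buy(price=97, qty=2): fills=none; bids=[#7:2@97] asks=[-]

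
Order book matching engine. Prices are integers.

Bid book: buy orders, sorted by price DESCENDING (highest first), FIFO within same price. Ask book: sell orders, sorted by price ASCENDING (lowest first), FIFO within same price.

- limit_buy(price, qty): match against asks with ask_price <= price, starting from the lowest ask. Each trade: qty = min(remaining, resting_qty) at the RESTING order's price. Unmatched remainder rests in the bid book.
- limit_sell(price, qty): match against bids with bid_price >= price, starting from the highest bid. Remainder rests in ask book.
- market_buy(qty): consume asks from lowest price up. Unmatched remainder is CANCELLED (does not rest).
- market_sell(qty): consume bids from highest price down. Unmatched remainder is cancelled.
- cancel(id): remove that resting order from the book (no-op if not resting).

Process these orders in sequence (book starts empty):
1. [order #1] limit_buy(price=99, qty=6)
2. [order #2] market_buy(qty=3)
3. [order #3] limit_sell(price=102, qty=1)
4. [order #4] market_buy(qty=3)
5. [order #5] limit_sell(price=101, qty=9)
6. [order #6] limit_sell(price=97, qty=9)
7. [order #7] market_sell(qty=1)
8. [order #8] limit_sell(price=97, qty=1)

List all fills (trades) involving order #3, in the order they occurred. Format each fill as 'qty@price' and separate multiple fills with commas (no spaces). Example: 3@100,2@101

Answer: 1@102

Derivation:
After op 1 [order #1] limit_buy(price=99, qty=6): fills=none; bids=[#1:6@99] asks=[-]
After op 2 [order #2] market_buy(qty=3): fills=none; bids=[#1:6@99] asks=[-]
After op 3 [order #3] limit_sell(price=102, qty=1): fills=none; bids=[#1:6@99] asks=[#3:1@102]
After op 4 [order #4] market_buy(qty=3): fills=#4x#3:1@102; bids=[#1:6@99] asks=[-]
After op 5 [order #5] limit_sell(price=101, qty=9): fills=none; bids=[#1:6@99] asks=[#5:9@101]
After op 6 [order #6] limit_sell(price=97, qty=9): fills=#1x#6:6@99; bids=[-] asks=[#6:3@97 #5:9@101]
After op 7 [order #7] market_sell(qty=1): fills=none; bids=[-] asks=[#6:3@97 #5:9@101]
After op 8 [order #8] limit_sell(price=97, qty=1): fills=none; bids=[-] asks=[#6:3@97 #8:1@97 #5:9@101]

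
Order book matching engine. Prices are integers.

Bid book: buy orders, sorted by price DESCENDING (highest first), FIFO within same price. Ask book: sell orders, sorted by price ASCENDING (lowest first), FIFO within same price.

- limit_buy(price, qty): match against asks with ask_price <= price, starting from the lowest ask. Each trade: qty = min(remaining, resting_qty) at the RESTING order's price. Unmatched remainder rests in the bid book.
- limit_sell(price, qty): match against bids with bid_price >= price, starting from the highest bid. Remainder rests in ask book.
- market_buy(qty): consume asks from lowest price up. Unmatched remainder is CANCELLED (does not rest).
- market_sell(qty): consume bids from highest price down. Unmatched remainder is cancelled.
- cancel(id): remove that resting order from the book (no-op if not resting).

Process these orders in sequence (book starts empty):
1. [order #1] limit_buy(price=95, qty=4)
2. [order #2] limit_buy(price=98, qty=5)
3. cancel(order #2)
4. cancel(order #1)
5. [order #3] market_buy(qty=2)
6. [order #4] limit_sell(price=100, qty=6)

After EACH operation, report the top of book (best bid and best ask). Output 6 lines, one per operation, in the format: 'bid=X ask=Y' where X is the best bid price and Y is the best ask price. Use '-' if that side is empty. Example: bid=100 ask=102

Answer: bid=95 ask=-
bid=98 ask=-
bid=95 ask=-
bid=- ask=-
bid=- ask=-
bid=- ask=100

Derivation:
After op 1 [order #1] limit_buy(price=95, qty=4): fills=none; bids=[#1:4@95] asks=[-]
After op 2 [order #2] limit_buy(price=98, qty=5): fills=none; bids=[#2:5@98 #1:4@95] asks=[-]
After op 3 cancel(order #2): fills=none; bids=[#1:4@95] asks=[-]
After op 4 cancel(order #1): fills=none; bids=[-] asks=[-]
After op 5 [order #3] market_buy(qty=2): fills=none; bids=[-] asks=[-]
After op 6 [order #4] limit_sell(price=100, qty=6): fills=none; bids=[-] asks=[#4:6@100]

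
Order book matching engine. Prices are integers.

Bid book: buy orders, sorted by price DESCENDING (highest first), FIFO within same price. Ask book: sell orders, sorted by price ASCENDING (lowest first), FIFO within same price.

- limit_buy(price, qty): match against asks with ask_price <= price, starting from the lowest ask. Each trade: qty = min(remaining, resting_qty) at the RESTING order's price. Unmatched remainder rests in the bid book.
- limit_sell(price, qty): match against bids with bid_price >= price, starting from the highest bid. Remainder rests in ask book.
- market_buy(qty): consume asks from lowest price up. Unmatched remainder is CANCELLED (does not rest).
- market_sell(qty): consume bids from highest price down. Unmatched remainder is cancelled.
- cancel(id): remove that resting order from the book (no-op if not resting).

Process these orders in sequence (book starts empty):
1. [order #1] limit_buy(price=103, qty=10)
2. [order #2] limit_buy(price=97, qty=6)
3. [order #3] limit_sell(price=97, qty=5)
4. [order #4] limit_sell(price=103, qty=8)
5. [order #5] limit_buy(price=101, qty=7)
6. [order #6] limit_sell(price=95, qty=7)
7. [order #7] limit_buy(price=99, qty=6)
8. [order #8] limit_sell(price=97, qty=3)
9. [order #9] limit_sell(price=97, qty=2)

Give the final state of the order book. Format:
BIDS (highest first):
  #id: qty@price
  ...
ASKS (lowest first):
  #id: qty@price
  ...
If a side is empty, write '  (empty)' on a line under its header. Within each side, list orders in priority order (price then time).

After op 1 [order #1] limit_buy(price=103, qty=10): fills=none; bids=[#1:10@103] asks=[-]
After op 2 [order #2] limit_buy(price=97, qty=6): fills=none; bids=[#1:10@103 #2:6@97] asks=[-]
After op 3 [order #3] limit_sell(price=97, qty=5): fills=#1x#3:5@103; bids=[#1:5@103 #2:6@97] asks=[-]
After op 4 [order #4] limit_sell(price=103, qty=8): fills=#1x#4:5@103; bids=[#2:6@97] asks=[#4:3@103]
After op 5 [order #5] limit_buy(price=101, qty=7): fills=none; bids=[#5:7@101 #2:6@97] asks=[#4:3@103]
After op 6 [order #6] limit_sell(price=95, qty=7): fills=#5x#6:7@101; bids=[#2:6@97] asks=[#4:3@103]
After op 7 [order #7] limit_buy(price=99, qty=6): fills=none; bids=[#7:6@99 #2:6@97] asks=[#4:3@103]
After op 8 [order #8] limit_sell(price=97, qty=3): fills=#7x#8:3@99; bids=[#7:3@99 #2:6@97] asks=[#4:3@103]
After op 9 [order #9] limit_sell(price=97, qty=2): fills=#7x#9:2@99; bids=[#7:1@99 #2:6@97] asks=[#4:3@103]

Answer: BIDS (highest first):
  #7: 1@99
  #2: 6@97
ASKS (lowest first):
  #4: 3@103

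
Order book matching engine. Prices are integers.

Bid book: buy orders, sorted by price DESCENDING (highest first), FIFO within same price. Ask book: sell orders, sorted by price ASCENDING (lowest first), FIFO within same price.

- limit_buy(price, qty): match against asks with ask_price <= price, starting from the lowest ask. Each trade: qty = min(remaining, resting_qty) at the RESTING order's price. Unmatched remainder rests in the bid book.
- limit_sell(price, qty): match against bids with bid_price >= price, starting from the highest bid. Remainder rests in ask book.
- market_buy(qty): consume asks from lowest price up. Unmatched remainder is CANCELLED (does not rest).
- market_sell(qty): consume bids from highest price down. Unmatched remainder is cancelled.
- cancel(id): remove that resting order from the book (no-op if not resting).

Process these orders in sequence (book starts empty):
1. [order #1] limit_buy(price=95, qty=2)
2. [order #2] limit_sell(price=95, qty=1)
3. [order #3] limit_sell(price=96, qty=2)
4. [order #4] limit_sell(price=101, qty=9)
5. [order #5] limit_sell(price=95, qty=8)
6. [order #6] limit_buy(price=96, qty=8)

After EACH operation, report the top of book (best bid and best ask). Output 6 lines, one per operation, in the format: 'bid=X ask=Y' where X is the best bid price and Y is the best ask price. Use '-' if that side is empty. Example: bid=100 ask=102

After op 1 [order #1] limit_buy(price=95, qty=2): fills=none; bids=[#1:2@95] asks=[-]
After op 2 [order #2] limit_sell(price=95, qty=1): fills=#1x#2:1@95; bids=[#1:1@95] asks=[-]
After op 3 [order #3] limit_sell(price=96, qty=2): fills=none; bids=[#1:1@95] asks=[#3:2@96]
After op 4 [order #4] limit_sell(price=101, qty=9): fills=none; bids=[#1:1@95] asks=[#3:2@96 #4:9@101]
After op 5 [order #5] limit_sell(price=95, qty=8): fills=#1x#5:1@95; bids=[-] asks=[#5:7@95 #3:2@96 #4:9@101]
After op 6 [order #6] limit_buy(price=96, qty=8): fills=#6x#5:7@95 #6x#3:1@96; bids=[-] asks=[#3:1@96 #4:9@101]

Answer: bid=95 ask=-
bid=95 ask=-
bid=95 ask=96
bid=95 ask=96
bid=- ask=95
bid=- ask=96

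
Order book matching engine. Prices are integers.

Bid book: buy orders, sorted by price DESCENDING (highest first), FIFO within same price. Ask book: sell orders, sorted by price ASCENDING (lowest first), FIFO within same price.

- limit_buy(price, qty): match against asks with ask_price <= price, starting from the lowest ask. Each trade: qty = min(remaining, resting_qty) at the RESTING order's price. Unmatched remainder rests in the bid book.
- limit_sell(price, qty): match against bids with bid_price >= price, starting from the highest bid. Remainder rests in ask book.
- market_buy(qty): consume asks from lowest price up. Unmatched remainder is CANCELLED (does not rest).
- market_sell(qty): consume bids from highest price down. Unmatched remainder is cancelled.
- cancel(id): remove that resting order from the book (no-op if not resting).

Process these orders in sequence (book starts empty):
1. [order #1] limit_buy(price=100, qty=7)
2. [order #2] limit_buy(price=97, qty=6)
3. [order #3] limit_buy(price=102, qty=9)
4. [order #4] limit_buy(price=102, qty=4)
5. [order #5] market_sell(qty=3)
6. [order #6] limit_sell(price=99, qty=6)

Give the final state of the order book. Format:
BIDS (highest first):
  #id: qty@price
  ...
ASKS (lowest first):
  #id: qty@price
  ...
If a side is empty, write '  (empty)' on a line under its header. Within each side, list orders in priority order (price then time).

After op 1 [order #1] limit_buy(price=100, qty=7): fills=none; bids=[#1:7@100] asks=[-]
After op 2 [order #2] limit_buy(price=97, qty=6): fills=none; bids=[#1:7@100 #2:6@97] asks=[-]
After op 3 [order #3] limit_buy(price=102, qty=9): fills=none; bids=[#3:9@102 #1:7@100 #2:6@97] asks=[-]
After op 4 [order #4] limit_buy(price=102, qty=4): fills=none; bids=[#3:9@102 #4:4@102 #1:7@100 #2:6@97] asks=[-]
After op 5 [order #5] market_sell(qty=3): fills=#3x#5:3@102; bids=[#3:6@102 #4:4@102 #1:7@100 #2:6@97] asks=[-]
After op 6 [order #6] limit_sell(price=99, qty=6): fills=#3x#6:6@102; bids=[#4:4@102 #1:7@100 #2:6@97] asks=[-]

Answer: BIDS (highest first):
  #4: 4@102
  #1: 7@100
  #2: 6@97
ASKS (lowest first):
  (empty)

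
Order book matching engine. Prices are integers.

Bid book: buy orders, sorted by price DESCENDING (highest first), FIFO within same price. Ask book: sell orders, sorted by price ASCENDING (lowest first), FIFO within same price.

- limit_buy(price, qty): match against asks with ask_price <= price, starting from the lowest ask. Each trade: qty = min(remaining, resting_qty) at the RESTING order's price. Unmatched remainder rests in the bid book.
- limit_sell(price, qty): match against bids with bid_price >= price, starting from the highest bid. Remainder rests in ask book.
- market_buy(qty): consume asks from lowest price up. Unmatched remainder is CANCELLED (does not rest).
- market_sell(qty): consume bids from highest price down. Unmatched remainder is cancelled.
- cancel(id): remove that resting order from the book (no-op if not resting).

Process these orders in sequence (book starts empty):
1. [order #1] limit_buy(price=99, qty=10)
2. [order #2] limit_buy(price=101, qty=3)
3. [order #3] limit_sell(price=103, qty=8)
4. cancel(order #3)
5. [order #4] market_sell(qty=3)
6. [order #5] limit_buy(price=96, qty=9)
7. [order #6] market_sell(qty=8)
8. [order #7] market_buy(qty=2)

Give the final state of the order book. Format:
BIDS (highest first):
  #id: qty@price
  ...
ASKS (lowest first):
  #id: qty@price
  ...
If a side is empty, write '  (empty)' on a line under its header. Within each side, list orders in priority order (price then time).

After op 1 [order #1] limit_buy(price=99, qty=10): fills=none; bids=[#1:10@99] asks=[-]
After op 2 [order #2] limit_buy(price=101, qty=3): fills=none; bids=[#2:3@101 #1:10@99] asks=[-]
After op 3 [order #3] limit_sell(price=103, qty=8): fills=none; bids=[#2:3@101 #1:10@99] asks=[#3:8@103]
After op 4 cancel(order #3): fills=none; bids=[#2:3@101 #1:10@99] asks=[-]
After op 5 [order #4] market_sell(qty=3): fills=#2x#4:3@101; bids=[#1:10@99] asks=[-]
After op 6 [order #5] limit_buy(price=96, qty=9): fills=none; bids=[#1:10@99 #5:9@96] asks=[-]
After op 7 [order #6] market_sell(qty=8): fills=#1x#6:8@99; bids=[#1:2@99 #5:9@96] asks=[-]
After op 8 [order #7] market_buy(qty=2): fills=none; bids=[#1:2@99 #5:9@96] asks=[-]

Answer: BIDS (highest first):
  #1: 2@99
  #5: 9@96
ASKS (lowest first):
  (empty)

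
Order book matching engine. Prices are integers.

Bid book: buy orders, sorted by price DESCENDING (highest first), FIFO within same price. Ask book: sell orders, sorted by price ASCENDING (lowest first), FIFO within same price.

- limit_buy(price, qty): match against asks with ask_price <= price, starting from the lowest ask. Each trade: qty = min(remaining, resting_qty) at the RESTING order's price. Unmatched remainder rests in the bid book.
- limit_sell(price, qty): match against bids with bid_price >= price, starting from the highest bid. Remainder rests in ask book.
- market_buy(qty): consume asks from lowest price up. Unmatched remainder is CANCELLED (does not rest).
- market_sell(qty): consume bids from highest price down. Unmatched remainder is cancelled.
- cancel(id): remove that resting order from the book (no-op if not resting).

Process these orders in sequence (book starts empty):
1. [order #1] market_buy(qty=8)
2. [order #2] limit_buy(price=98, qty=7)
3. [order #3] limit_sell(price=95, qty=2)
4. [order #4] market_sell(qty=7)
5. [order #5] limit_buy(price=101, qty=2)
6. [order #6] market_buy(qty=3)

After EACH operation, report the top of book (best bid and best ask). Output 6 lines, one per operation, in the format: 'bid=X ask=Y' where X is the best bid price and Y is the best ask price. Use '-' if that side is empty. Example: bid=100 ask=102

After op 1 [order #1] market_buy(qty=8): fills=none; bids=[-] asks=[-]
After op 2 [order #2] limit_buy(price=98, qty=7): fills=none; bids=[#2:7@98] asks=[-]
After op 3 [order #3] limit_sell(price=95, qty=2): fills=#2x#3:2@98; bids=[#2:5@98] asks=[-]
After op 4 [order #4] market_sell(qty=7): fills=#2x#4:5@98; bids=[-] asks=[-]
After op 5 [order #5] limit_buy(price=101, qty=2): fills=none; bids=[#5:2@101] asks=[-]
After op 6 [order #6] market_buy(qty=3): fills=none; bids=[#5:2@101] asks=[-]

Answer: bid=- ask=-
bid=98 ask=-
bid=98 ask=-
bid=- ask=-
bid=101 ask=-
bid=101 ask=-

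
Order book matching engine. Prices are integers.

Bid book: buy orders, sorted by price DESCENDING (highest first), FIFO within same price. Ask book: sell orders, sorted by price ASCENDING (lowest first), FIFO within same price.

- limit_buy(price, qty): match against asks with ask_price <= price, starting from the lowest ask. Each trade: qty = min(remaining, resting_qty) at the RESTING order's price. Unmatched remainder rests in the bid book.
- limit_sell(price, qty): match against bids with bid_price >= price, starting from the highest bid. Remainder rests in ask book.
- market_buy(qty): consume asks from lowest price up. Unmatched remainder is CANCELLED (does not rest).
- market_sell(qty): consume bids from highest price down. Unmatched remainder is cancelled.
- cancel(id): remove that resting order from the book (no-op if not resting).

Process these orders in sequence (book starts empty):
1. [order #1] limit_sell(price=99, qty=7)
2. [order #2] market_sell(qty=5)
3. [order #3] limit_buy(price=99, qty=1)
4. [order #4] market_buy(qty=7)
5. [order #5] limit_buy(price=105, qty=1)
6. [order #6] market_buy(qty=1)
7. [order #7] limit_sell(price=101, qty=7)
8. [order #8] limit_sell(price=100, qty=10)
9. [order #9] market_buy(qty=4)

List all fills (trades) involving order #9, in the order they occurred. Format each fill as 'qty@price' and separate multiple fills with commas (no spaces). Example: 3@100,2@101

After op 1 [order #1] limit_sell(price=99, qty=7): fills=none; bids=[-] asks=[#1:7@99]
After op 2 [order #2] market_sell(qty=5): fills=none; bids=[-] asks=[#1:7@99]
After op 3 [order #3] limit_buy(price=99, qty=1): fills=#3x#1:1@99; bids=[-] asks=[#1:6@99]
After op 4 [order #4] market_buy(qty=7): fills=#4x#1:6@99; bids=[-] asks=[-]
After op 5 [order #5] limit_buy(price=105, qty=1): fills=none; bids=[#5:1@105] asks=[-]
After op 6 [order #6] market_buy(qty=1): fills=none; bids=[#5:1@105] asks=[-]
After op 7 [order #7] limit_sell(price=101, qty=7): fills=#5x#7:1@105; bids=[-] asks=[#7:6@101]
After op 8 [order #8] limit_sell(price=100, qty=10): fills=none; bids=[-] asks=[#8:10@100 #7:6@101]
After op 9 [order #9] market_buy(qty=4): fills=#9x#8:4@100; bids=[-] asks=[#8:6@100 #7:6@101]

Answer: 4@100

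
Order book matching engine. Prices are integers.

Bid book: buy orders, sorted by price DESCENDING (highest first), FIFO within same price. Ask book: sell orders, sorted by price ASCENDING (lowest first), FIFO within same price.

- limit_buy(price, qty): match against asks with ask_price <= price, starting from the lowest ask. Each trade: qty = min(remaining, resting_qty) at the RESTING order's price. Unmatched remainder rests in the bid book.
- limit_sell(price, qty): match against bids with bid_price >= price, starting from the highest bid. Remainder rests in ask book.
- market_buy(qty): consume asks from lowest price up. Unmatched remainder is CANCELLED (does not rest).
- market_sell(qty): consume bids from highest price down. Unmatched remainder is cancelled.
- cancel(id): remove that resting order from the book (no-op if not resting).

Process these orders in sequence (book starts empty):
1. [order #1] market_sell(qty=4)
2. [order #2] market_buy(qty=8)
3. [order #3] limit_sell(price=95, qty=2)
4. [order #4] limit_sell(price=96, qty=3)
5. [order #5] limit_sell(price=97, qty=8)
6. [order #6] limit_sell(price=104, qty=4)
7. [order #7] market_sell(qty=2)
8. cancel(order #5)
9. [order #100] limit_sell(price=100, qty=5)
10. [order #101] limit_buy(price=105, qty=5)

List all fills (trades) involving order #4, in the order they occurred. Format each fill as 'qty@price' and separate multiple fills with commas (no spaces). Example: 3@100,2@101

After op 1 [order #1] market_sell(qty=4): fills=none; bids=[-] asks=[-]
After op 2 [order #2] market_buy(qty=8): fills=none; bids=[-] asks=[-]
After op 3 [order #3] limit_sell(price=95, qty=2): fills=none; bids=[-] asks=[#3:2@95]
After op 4 [order #4] limit_sell(price=96, qty=3): fills=none; bids=[-] asks=[#3:2@95 #4:3@96]
After op 5 [order #5] limit_sell(price=97, qty=8): fills=none; bids=[-] asks=[#3:2@95 #4:3@96 #5:8@97]
After op 6 [order #6] limit_sell(price=104, qty=4): fills=none; bids=[-] asks=[#3:2@95 #4:3@96 #5:8@97 #6:4@104]
After op 7 [order #7] market_sell(qty=2): fills=none; bids=[-] asks=[#3:2@95 #4:3@96 #5:8@97 #6:4@104]
After op 8 cancel(order #5): fills=none; bids=[-] asks=[#3:2@95 #4:3@96 #6:4@104]
After op 9 [order #100] limit_sell(price=100, qty=5): fills=none; bids=[-] asks=[#3:2@95 #4:3@96 #100:5@100 #6:4@104]
After op 10 [order #101] limit_buy(price=105, qty=5): fills=#101x#3:2@95 #101x#4:3@96; bids=[-] asks=[#100:5@100 #6:4@104]

Answer: 3@96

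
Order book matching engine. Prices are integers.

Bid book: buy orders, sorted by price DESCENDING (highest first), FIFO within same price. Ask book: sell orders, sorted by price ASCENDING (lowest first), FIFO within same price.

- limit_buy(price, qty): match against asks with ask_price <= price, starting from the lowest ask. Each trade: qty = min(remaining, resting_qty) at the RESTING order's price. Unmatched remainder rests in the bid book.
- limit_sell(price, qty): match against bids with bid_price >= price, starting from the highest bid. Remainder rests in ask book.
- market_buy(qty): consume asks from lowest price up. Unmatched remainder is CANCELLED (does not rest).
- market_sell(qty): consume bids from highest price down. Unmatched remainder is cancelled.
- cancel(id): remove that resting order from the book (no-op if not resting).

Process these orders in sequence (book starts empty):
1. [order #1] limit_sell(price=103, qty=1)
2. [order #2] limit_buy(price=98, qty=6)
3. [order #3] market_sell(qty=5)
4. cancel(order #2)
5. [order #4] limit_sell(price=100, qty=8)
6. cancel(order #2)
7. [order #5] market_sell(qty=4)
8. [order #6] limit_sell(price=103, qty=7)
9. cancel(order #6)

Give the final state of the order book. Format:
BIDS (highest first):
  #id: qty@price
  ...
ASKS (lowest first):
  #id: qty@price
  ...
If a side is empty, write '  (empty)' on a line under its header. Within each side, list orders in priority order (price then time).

Answer: BIDS (highest first):
  (empty)
ASKS (lowest first):
  #4: 8@100
  #1: 1@103

Derivation:
After op 1 [order #1] limit_sell(price=103, qty=1): fills=none; bids=[-] asks=[#1:1@103]
After op 2 [order #2] limit_buy(price=98, qty=6): fills=none; bids=[#2:6@98] asks=[#1:1@103]
After op 3 [order #3] market_sell(qty=5): fills=#2x#3:5@98; bids=[#2:1@98] asks=[#1:1@103]
After op 4 cancel(order #2): fills=none; bids=[-] asks=[#1:1@103]
After op 5 [order #4] limit_sell(price=100, qty=8): fills=none; bids=[-] asks=[#4:8@100 #1:1@103]
After op 6 cancel(order #2): fills=none; bids=[-] asks=[#4:8@100 #1:1@103]
After op 7 [order #5] market_sell(qty=4): fills=none; bids=[-] asks=[#4:8@100 #1:1@103]
After op 8 [order #6] limit_sell(price=103, qty=7): fills=none; bids=[-] asks=[#4:8@100 #1:1@103 #6:7@103]
After op 9 cancel(order #6): fills=none; bids=[-] asks=[#4:8@100 #1:1@103]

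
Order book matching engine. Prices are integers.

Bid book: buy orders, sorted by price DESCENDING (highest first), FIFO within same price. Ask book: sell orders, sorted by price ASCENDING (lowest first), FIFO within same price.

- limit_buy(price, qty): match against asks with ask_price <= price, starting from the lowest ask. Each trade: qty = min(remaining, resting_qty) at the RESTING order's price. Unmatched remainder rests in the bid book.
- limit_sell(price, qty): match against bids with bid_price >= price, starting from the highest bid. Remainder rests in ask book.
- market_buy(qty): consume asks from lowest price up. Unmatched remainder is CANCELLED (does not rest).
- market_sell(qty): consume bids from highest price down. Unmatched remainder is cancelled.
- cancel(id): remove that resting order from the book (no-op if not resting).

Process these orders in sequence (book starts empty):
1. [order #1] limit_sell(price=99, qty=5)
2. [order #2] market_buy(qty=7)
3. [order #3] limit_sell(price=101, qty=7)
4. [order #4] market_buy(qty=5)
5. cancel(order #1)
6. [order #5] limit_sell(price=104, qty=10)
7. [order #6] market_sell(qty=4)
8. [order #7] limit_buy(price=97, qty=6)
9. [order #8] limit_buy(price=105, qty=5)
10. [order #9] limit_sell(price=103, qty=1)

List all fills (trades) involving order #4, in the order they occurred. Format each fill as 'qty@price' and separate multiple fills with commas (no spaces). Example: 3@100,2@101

After op 1 [order #1] limit_sell(price=99, qty=5): fills=none; bids=[-] asks=[#1:5@99]
After op 2 [order #2] market_buy(qty=7): fills=#2x#1:5@99; bids=[-] asks=[-]
After op 3 [order #3] limit_sell(price=101, qty=7): fills=none; bids=[-] asks=[#3:7@101]
After op 4 [order #4] market_buy(qty=5): fills=#4x#3:5@101; bids=[-] asks=[#3:2@101]
After op 5 cancel(order #1): fills=none; bids=[-] asks=[#3:2@101]
After op 6 [order #5] limit_sell(price=104, qty=10): fills=none; bids=[-] asks=[#3:2@101 #5:10@104]
After op 7 [order #6] market_sell(qty=4): fills=none; bids=[-] asks=[#3:2@101 #5:10@104]
After op 8 [order #7] limit_buy(price=97, qty=6): fills=none; bids=[#7:6@97] asks=[#3:2@101 #5:10@104]
After op 9 [order #8] limit_buy(price=105, qty=5): fills=#8x#3:2@101 #8x#5:3@104; bids=[#7:6@97] asks=[#5:7@104]
After op 10 [order #9] limit_sell(price=103, qty=1): fills=none; bids=[#7:6@97] asks=[#9:1@103 #5:7@104]

Answer: 5@101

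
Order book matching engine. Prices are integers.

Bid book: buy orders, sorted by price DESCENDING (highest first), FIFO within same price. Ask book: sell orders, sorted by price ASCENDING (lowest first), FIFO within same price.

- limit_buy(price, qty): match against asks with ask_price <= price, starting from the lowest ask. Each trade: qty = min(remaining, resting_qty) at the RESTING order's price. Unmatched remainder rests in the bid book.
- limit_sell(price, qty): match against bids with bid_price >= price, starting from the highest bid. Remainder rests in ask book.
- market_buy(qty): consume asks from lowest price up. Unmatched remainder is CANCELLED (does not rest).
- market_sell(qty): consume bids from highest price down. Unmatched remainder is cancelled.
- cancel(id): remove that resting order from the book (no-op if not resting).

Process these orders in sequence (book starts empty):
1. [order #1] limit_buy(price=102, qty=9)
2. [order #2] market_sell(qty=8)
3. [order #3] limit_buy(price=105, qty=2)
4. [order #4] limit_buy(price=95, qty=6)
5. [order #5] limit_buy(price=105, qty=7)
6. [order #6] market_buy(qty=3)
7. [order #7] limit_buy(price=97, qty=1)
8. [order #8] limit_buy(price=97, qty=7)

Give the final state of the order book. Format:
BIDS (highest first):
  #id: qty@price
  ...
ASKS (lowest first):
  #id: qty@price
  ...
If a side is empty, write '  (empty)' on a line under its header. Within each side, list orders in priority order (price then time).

After op 1 [order #1] limit_buy(price=102, qty=9): fills=none; bids=[#1:9@102] asks=[-]
After op 2 [order #2] market_sell(qty=8): fills=#1x#2:8@102; bids=[#1:1@102] asks=[-]
After op 3 [order #3] limit_buy(price=105, qty=2): fills=none; bids=[#3:2@105 #1:1@102] asks=[-]
After op 4 [order #4] limit_buy(price=95, qty=6): fills=none; bids=[#3:2@105 #1:1@102 #4:6@95] asks=[-]
After op 5 [order #5] limit_buy(price=105, qty=7): fills=none; bids=[#3:2@105 #5:7@105 #1:1@102 #4:6@95] asks=[-]
After op 6 [order #6] market_buy(qty=3): fills=none; bids=[#3:2@105 #5:7@105 #1:1@102 #4:6@95] asks=[-]
After op 7 [order #7] limit_buy(price=97, qty=1): fills=none; bids=[#3:2@105 #5:7@105 #1:1@102 #7:1@97 #4:6@95] asks=[-]
After op 8 [order #8] limit_buy(price=97, qty=7): fills=none; bids=[#3:2@105 #5:7@105 #1:1@102 #7:1@97 #8:7@97 #4:6@95] asks=[-]

Answer: BIDS (highest first):
  #3: 2@105
  #5: 7@105
  #1: 1@102
  #7: 1@97
  #8: 7@97
  #4: 6@95
ASKS (lowest first):
  (empty)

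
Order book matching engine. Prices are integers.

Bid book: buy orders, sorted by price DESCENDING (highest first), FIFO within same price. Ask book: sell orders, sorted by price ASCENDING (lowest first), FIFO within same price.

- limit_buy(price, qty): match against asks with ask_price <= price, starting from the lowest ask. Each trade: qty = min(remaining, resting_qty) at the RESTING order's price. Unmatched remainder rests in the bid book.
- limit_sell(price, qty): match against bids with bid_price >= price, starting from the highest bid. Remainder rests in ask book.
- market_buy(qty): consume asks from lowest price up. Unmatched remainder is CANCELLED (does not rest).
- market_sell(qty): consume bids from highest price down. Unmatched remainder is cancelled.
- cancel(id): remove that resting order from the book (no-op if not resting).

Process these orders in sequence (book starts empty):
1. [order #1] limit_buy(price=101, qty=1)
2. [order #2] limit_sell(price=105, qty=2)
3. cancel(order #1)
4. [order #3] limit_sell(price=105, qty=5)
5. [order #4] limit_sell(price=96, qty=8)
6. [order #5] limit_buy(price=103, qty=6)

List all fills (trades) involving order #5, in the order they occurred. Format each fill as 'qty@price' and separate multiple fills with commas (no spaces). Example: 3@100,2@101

Answer: 6@96

Derivation:
After op 1 [order #1] limit_buy(price=101, qty=1): fills=none; bids=[#1:1@101] asks=[-]
After op 2 [order #2] limit_sell(price=105, qty=2): fills=none; bids=[#1:1@101] asks=[#2:2@105]
After op 3 cancel(order #1): fills=none; bids=[-] asks=[#2:2@105]
After op 4 [order #3] limit_sell(price=105, qty=5): fills=none; bids=[-] asks=[#2:2@105 #3:5@105]
After op 5 [order #4] limit_sell(price=96, qty=8): fills=none; bids=[-] asks=[#4:8@96 #2:2@105 #3:5@105]
After op 6 [order #5] limit_buy(price=103, qty=6): fills=#5x#4:6@96; bids=[-] asks=[#4:2@96 #2:2@105 #3:5@105]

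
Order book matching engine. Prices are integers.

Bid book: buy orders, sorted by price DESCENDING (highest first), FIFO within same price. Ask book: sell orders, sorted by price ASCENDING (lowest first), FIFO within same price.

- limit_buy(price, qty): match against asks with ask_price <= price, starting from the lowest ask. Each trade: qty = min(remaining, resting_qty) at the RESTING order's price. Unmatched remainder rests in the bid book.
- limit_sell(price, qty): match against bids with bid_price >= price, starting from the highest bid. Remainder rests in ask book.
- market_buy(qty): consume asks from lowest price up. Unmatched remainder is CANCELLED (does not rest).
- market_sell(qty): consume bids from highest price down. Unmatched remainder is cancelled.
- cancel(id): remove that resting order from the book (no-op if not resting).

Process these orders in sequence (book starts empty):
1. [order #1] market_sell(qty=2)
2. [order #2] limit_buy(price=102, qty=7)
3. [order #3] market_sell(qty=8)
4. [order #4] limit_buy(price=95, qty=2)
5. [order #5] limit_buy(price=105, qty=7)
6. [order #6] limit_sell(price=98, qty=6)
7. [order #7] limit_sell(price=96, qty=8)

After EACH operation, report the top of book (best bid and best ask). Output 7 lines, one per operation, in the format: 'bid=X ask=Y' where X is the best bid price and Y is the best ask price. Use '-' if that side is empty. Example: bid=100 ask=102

Answer: bid=- ask=-
bid=102 ask=-
bid=- ask=-
bid=95 ask=-
bid=105 ask=-
bid=105 ask=-
bid=95 ask=96

Derivation:
After op 1 [order #1] market_sell(qty=2): fills=none; bids=[-] asks=[-]
After op 2 [order #2] limit_buy(price=102, qty=7): fills=none; bids=[#2:7@102] asks=[-]
After op 3 [order #3] market_sell(qty=8): fills=#2x#3:7@102; bids=[-] asks=[-]
After op 4 [order #4] limit_buy(price=95, qty=2): fills=none; bids=[#4:2@95] asks=[-]
After op 5 [order #5] limit_buy(price=105, qty=7): fills=none; bids=[#5:7@105 #4:2@95] asks=[-]
After op 6 [order #6] limit_sell(price=98, qty=6): fills=#5x#6:6@105; bids=[#5:1@105 #4:2@95] asks=[-]
After op 7 [order #7] limit_sell(price=96, qty=8): fills=#5x#7:1@105; bids=[#4:2@95] asks=[#7:7@96]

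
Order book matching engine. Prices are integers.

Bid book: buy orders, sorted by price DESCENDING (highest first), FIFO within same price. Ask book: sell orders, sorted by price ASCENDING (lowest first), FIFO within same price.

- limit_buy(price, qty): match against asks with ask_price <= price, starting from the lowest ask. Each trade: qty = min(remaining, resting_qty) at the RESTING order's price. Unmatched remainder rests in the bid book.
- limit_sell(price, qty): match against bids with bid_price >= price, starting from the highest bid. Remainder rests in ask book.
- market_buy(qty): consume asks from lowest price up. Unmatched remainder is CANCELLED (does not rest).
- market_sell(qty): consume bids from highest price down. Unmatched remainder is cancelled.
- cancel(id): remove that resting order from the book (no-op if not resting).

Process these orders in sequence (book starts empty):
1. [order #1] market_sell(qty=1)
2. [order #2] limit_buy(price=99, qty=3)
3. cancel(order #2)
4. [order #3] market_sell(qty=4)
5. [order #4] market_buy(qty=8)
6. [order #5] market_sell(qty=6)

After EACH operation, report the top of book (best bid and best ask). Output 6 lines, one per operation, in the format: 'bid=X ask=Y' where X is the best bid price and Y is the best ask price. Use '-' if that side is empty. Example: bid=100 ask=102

Answer: bid=- ask=-
bid=99 ask=-
bid=- ask=-
bid=- ask=-
bid=- ask=-
bid=- ask=-

Derivation:
After op 1 [order #1] market_sell(qty=1): fills=none; bids=[-] asks=[-]
After op 2 [order #2] limit_buy(price=99, qty=3): fills=none; bids=[#2:3@99] asks=[-]
After op 3 cancel(order #2): fills=none; bids=[-] asks=[-]
After op 4 [order #3] market_sell(qty=4): fills=none; bids=[-] asks=[-]
After op 5 [order #4] market_buy(qty=8): fills=none; bids=[-] asks=[-]
After op 6 [order #5] market_sell(qty=6): fills=none; bids=[-] asks=[-]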